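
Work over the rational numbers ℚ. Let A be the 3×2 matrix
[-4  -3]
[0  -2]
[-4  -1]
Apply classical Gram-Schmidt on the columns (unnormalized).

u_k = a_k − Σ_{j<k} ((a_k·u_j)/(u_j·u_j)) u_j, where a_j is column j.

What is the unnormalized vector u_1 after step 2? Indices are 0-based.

Step 1: u_0 = a_0 = (-4, 0, -4).
Step 2: u_1 = a_1 − (1/2)·u_0 = (-1, -2, 1).

u_1 = (-1, -2, 1)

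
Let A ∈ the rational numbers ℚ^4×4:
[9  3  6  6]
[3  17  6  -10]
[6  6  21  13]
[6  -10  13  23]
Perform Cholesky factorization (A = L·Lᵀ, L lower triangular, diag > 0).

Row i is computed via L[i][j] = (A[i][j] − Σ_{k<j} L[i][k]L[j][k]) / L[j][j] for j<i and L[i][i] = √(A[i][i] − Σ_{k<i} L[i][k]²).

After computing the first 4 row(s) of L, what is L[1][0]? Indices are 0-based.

Step 1: L[0][0] = √(9) = 3.
  L[1][0] = (3) / L[0][0] = 1.
Step 2: L[1][1] = √(16) = 4.
  L[2][0] = (6) / L[0][0] = 2.
  L[2][1] = (4) / L[1][1] = 1.
Step 3: L[2][2] = √(16) = 4.
  L[3][0] = (6) / L[0][0] = 2.
  L[3][1] = (-12) / L[1][1] = -3.
  L[3][2] = (12) / L[2][2] = 3.
Step 4: L[3][3] = √(1) = 1.

L[1][0] = 1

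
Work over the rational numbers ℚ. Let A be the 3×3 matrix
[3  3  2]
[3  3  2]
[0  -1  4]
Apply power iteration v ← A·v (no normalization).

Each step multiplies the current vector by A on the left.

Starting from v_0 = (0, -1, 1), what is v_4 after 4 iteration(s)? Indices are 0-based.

v_4 = (556, 556, 254)

v_0 = (0, -1, 1).
v_1 = A·v_0 = (-1, -1, 5).
v_2 = A·v_1 = (4, 4, 21).
v_3 = A·v_2 = (66, 66, 80).
v_4 = A·v_3 = (556, 556, 254).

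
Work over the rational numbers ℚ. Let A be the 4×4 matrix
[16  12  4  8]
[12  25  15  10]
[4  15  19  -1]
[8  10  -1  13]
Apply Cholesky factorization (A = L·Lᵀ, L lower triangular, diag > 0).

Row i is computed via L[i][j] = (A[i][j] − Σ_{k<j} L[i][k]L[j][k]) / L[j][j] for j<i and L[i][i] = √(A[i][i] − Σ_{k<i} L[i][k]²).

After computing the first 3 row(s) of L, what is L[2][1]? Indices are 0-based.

Step 1: L[0][0] = √(16) = 4.
  L[1][0] = (12) / L[0][0] = 3.
Step 2: L[1][1] = √(16) = 4.
  L[2][0] = (4) / L[0][0] = 1.
  L[2][1] = (12) / L[1][1] = 3.
Step 3: L[2][2] = √(9) = 3.

L[2][1] = 3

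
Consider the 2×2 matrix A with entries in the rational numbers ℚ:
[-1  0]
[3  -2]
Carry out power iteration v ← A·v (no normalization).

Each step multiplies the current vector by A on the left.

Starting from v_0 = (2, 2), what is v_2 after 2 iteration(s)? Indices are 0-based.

v_2 = (2, -10)

v_0 = (2, 2).
v_1 = A·v_0 = (-2, 2).
v_2 = A·v_1 = (2, -10).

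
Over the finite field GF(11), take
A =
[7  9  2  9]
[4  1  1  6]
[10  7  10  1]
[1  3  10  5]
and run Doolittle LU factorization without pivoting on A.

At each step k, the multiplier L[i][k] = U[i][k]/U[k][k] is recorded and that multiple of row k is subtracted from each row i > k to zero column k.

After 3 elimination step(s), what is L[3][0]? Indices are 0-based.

Step 1: pivot at (0,0) is 7.
  row1 ← row1 − (10)·row0  ⇒  L[1][0]=10, U row1=(0, 10, 3, 4)
  row2 ← row2 − (3)·row0  ⇒  L[2][0]=3, U row2=(0, 2, 4, 7)
  row3 ← row3 − (8)·row0  ⇒  L[3][0]=8, U row3=(0, 8, 5, 10)
Step 2: pivot at (1,1) is 10.
  row2 ← row2 − (9)·row1  ⇒  L[2][1]=9, U row2=(0, 0, 10, 4)
  row3 ← row3 − (3)·row1  ⇒  L[3][1]=3, U row3=(0, 0, 7, 9)
Step 3: pivot at (2,2) is 10.
  row3 ← row3 − (4)·row2  ⇒  L[3][2]=4, U row3=(0, 0, 0, 4)

L[3][0] = 8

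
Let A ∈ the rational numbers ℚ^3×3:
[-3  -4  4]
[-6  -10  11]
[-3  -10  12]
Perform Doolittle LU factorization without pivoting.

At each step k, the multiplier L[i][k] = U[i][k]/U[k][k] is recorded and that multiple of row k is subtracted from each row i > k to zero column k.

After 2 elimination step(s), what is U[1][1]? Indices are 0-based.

k=0: U[0][0]=-3
  eliminate (1,0): mult=2, new row 1: (0, -2, 3); set L[1][0]=2
  eliminate (2,0): mult=1, new row 2: (0, -6, 8); set L[2][0]=1
k=1: U[1][1]=-2
  eliminate (2,1): mult=3, new row 2: (0, 0, -1); set L[2][1]=3

U[1][1] = -2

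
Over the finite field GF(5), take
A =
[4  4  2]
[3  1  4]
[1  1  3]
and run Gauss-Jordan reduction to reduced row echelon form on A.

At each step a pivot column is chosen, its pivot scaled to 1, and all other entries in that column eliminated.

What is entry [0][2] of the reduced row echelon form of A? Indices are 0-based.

[1] R0 /= 4  ⇒  (1, 1, 3)
     R1 -= 3·R0  ⇒  (0, 3, 0)
     R2 -= 1·R0  ⇒  (0, 0, 0)
[2] R1 /= 3  ⇒  (0, 1, 0)
     R0 -= 1·R1  ⇒  (1, 0, 3)
column 2 empty below row 2

M[0][2] = 3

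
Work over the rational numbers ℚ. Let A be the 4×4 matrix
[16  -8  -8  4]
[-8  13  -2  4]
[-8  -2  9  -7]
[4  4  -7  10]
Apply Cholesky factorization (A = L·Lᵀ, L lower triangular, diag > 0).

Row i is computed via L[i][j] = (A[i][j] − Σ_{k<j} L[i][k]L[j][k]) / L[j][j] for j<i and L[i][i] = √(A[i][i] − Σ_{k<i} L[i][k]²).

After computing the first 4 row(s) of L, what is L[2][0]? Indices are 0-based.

L[2][0] = -2

Step 1: L[0][0] = √(16) = 4.
  L[1][0] = (-8) / L[0][0] = -2.
Step 2: L[1][1] = √(9) = 3.
  L[2][0] = (-8) / L[0][0] = -2.
  L[2][1] = (-6) / L[1][1] = -2.
Step 3: L[2][2] = √(1) = 1.
  L[3][0] = (4) / L[0][0] = 1.
  L[3][1] = (6) / L[1][1] = 2.
  L[3][2] = (-1) / L[2][2] = -1.
Step 4: L[3][3] = √(4) = 2.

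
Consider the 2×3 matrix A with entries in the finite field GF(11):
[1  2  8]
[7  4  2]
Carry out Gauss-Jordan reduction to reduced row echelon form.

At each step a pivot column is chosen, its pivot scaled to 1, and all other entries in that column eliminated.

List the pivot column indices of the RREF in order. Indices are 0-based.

[1] R0 /= 1  ⇒  (1, 2, 8)
     R1 -= 7·R0  ⇒  (0, 1, 1)
[2] R1 /= 1  ⇒  (0, 1, 1)
     R0 -= 2·R1  ⇒  (1, 0, 6)

pivot columns: 0, 1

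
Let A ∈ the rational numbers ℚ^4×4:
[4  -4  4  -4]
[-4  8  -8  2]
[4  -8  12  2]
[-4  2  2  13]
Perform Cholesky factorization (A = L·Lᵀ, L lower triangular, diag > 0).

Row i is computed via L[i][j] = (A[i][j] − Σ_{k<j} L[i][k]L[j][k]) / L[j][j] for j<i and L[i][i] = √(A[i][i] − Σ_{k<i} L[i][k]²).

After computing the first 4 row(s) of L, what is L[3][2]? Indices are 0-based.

L[3][2] = 2

Step 1: L[0][0] = √(4) = 2.
  L[1][0] = (-4) / L[0][0] = -2.
Step 2: L[1][1] = √(4) = 2.
  L[2][0] = (4) / L[0][0] = 2.
  L[2][1] = (-4) / L[1][1] = -2.
Step 3: L[2][2] = √(4) = 2.
  L[3][0] = (-4) / L[0][0] = -2.
  L[3][1] = (-2) / L[1][1] = -1.
  L[3][2] = (4) / L[2][2] = 2.
Step 4: L[3][3] = √(4) = 2.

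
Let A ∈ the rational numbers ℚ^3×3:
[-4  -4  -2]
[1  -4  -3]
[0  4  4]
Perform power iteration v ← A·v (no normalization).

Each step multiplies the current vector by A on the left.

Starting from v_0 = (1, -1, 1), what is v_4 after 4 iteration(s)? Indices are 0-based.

v_0 = (1, -1, 1).
v_1 = A·v_0 = (-2, 2, 0).
v_2 = A·v_1 = (0, -10, 8).
v_3 = A·v_2 = (24, 16, -8).
v_4 = A·v_3 = (-144, -16, 32).

v_4 = (-144, -16, 32)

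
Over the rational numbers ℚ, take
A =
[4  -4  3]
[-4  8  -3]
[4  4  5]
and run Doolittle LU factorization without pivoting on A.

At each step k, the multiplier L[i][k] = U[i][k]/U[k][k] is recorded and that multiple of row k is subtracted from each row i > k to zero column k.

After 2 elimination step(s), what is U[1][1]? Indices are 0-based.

U[1][1] = 4

Step 1: pivot at (0,0) is 4.
  row1 ← row1 − (-1)·row0  ⇒  L[1][0]=-1, U row1=(0, 4, 0)
  row2 ← row2 − (1)·row0  ⇒  L[2][0]=1, U row2=(0, 8, 2)
Step 2: pivot at (1,1) is 4.
  row2 ← row2 − (2)·row1  ⇒  L[2][1]=2, U row2=(0, 0, 2)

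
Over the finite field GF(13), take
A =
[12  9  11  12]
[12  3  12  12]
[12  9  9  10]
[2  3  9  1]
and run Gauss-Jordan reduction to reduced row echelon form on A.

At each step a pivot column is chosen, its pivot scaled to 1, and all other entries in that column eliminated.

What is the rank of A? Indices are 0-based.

rank = 4

[1] R0 /= 12  ⇒  (1, 4, 2, 1)
     R1 -= 12·R0  ⇒  (0, 7, 1, 0)
     R2 -= 12·R0  ⇒  (0, 0, 11, 11)
     R3 -= 2·R0  ⇒  (0, 8, 5, 12)
[2] R1 /= 7  ⇒  (0, 1, 2, 0)
     R0 -= 4·R1  ⇒  (1, 0, 7, 1)
     R3 -= 8·R1  ⇒  (0, 0, 2, 12)
[3] R2 /= 11  ⇒  (0, 0, 1, 1)
     R0 -= 7·R2  ⇒  (1, 0, 0, 7)
     R1 -= 2·R2  ⇒  (0, 1, 0, 11)
     R3 -= 2·R2  ⇒  (0, 0, 0, 10)
[4] R3 /= 10  ⇒  (0, 0, 0, 1)
     R0 -= 7·R3  ⇒  (1, 0, 0, 0)
     R1 -= 11·R3  ⇒  (0, 1, 0, 0)
     R2 -= 1·R3  ⇒  (0, 0, 1, 0)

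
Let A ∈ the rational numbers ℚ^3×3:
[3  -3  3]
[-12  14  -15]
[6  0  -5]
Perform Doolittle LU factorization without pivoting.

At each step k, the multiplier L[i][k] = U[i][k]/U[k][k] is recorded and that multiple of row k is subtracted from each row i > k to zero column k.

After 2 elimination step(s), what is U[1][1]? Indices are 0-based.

U[1][1] = 2

k=0: U[0][0]=3
  eliminate (1,0): mult=-4, new row 1: (0, 2, -3); set L[1][0]=-4
  eliminate (2,0): mult=2, new row 2: (0, 6, -11); set L[2][0]=2
k=1: U[1][1]=2
  eliminate (2,1): mult=3, new row 2: (0, 0, -2); set L[2][1]=3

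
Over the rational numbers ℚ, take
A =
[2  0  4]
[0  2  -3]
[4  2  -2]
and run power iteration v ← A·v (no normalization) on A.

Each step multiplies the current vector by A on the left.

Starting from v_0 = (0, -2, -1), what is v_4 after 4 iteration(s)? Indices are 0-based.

v_4 = (-288, 184, -196)

v_0 = (0, -2, -1).
v_1 = A·v_0 = (-4, -1, -2).
v_2 = A·v_1 = (-16, 4, -14).
v_3 = A·v_2 = (-88, 50, -28).
v_4 = A·v_3 = (-288, 184, -196).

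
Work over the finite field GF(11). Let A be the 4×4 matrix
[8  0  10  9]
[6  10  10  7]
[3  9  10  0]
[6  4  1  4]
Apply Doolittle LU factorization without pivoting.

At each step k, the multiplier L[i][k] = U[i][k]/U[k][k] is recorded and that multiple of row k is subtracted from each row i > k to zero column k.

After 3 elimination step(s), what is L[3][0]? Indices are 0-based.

Step 1: pivot at (0,0) is 8.
  row1 ← row1 − (9)·row0  ⇒  L[1][0]=9, U row1=(0, 10, 8, 3)
  row2 ← row2 − (10)·row0  ⇒  L[2][0]=10, U row2=(0, 9, 9, 9)
  row3 ← row3 − (9)·row0  ⇒  L[3][0]=9, U row3=(0, 4, 10, 0)
Step 2: pivot at (1,1) is 10.
  row2 ← row2 − (2)·row1  ⇒  L[2][1]=2, U row2=(0, 0, 4, 3)
  row3 ← row3 − (7)·row1  ⇒  L[3][1]=7, U row3=(0, 0, 9, 1)
Step 3: pivot at (2,2) is 4.
  row3 ← row3 − (5)·row2  ⇒  L[3][2]=5, U row3=(0, 0, 0, 8)

L[3][0] = 9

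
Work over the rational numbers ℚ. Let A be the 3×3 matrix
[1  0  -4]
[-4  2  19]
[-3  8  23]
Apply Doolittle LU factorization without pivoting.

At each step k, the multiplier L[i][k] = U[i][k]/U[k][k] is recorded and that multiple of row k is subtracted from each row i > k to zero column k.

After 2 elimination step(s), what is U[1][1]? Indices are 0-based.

k=0: U[0][0]=1
  eliminate (1,0): mult=-4, new row 1: (0, 2, 3); set L[1][0]=-4
  eliminate (2,0): mult=-3, new row 2: (0, 8, 11); set L[2][0]=-3
k=1: U[1][1]=2
  eliminate (2,1): mult=4, new row 2: (0, 0, -1); set L[2][1]=4

U[1][1] = 2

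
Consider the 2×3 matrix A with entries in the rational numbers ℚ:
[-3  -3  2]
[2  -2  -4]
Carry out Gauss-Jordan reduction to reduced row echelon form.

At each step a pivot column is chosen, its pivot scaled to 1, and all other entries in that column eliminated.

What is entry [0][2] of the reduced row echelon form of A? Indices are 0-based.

[1] R0 /= -3  ⇒  (1, 1, -2/3)
     R1 -= 2·R0  ⇒  (0, -4, -8/3)
[2] R1 /= -4  ⇒  (0, 1, 2/3)
     R0 -= 1·R1  ⇒  (1, 0, -4/3)

M[0][2] = -4/3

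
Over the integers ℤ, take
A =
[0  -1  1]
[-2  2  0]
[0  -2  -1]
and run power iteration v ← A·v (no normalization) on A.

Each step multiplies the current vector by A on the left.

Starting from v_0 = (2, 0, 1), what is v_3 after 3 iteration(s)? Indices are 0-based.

v_0 = (2, 0, 1).
v_1 = A·v_0 = (1, -4, -1).
v_2 = A·v_1 = (3, -10, 9).
v_3 = A·v_2 = (19, -26, 11).

v_3 = (19, -26, 11)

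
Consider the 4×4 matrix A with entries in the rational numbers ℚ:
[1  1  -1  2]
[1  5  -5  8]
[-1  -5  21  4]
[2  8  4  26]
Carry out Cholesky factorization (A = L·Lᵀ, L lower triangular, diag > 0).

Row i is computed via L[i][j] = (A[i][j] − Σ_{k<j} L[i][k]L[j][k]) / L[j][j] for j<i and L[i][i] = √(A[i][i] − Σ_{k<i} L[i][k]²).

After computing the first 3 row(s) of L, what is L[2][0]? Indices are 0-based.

L[2][0] = -1

Step 1: L[0][0] = √(1) = 1.
  L[1][0] = (1) / L[0][0] = 1.
Step 2: L[1][1] = √(4) = 2.
  L[2][0] = (-1) / L[0][0] = -1.
  L[2][1] = (-4) / L[1][1] = -2.
Step 3: L[2][2] = √(16) = 4.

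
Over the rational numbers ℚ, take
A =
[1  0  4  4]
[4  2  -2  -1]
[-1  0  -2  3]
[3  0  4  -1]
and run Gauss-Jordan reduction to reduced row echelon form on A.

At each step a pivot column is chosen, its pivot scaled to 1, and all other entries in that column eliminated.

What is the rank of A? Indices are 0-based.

rank = 4

pivot(0,0)=1: scale R0 → (1, 0, 4, 4)
  clear (1,0): R1 −= (4)R0 → (0, 2, -18, -17)
  clear (2,0): R2 −= (-1)R0 → (0, 0, 2, 7)
  clear (3,0): R3 −= (3)R0 → (0, 0, -8, -13)
pivot(1,1)=2: scale R1 → (0, 1, -9, -17/2)
pivot(2,2)=2: scale R2 → (0, 0, 1, 7/2)
  clear (0,2): R0 −= (4)R2 → (1, 0, 0, -10)
  clear (1,2): R1 −= (-9)R2 → (0, 1, 0, 23)
  clear (3,2): R3 −= (-8)R2 → (0, 0, 0, 15)
pivot(3,3)=15: scale R3 → (0, 0, 0, 1)
  clear (0,3): R0 −= (-10)R3 → (1, 0, 0, 0)
  clear (1,3): R1 −= (23)R3 → (0, 1, 0, 0)
  clear (2,3): R2 −= (7/2)R3 → (0, 0, 1, 0)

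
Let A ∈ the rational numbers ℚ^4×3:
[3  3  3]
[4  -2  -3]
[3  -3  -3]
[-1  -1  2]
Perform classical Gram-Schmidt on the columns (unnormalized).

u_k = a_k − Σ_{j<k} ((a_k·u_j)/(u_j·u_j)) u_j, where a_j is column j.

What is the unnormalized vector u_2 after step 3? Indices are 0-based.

u_2 = (1, -1/3, 1/3, 8/3)

Step 1: u_0 = a_0 = (3, 4, 3, -1).
Step 2: u_1 = a_1 − (-1/5)·u_0 = (18/5, -6/5, -12/5, -6/5).
Step 3: u_2 = a_2 − (-2/5)·u_0 − (8/9)·u_1 = (1, -1/3, 1/3, 8/3).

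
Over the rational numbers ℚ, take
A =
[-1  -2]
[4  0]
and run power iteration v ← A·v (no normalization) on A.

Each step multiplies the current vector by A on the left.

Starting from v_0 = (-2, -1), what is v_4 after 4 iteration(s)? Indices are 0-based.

v_4 = (-52, -176)

v_0 = (-2, -1).
v_1 = A·v_0 = (4, -8).
v_2 = A·v_1 = (12, 16).
v_3 = A·v_2 = (-44, 48).
v_4 = A·v_3 = (-52, -176).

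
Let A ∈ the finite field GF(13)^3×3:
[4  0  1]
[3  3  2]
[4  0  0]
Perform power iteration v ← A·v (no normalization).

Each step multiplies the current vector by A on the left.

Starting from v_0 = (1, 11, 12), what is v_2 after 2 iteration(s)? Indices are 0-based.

v_0 = (1, 11, 12).
v_1 = A·v_0 = (3, 8, 4).
v_2 = A·v_1 = (3, 2, 12).

v_2 = (3, 2, 12)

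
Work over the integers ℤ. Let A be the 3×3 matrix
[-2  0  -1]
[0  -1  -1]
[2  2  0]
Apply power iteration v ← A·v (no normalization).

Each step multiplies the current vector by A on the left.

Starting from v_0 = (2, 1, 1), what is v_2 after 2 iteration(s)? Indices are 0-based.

v_0 = (2, 1, 1).
v_1 = A·v_0 = (-5, -2, 6).
v_2 = A·v_1 = (4, -4, -14).

v_2 = (4, -4, -14)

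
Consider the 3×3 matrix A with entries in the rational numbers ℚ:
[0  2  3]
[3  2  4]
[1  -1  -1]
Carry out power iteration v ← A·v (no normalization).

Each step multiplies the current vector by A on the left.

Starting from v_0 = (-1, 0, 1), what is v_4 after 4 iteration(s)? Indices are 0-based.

v_0 = (-1, 0, 1).
v_1 = A·v_0 = (3, 1, -2).
v_2 = A·v_1 = (-4, 3, 4).
v_3 = A·v_2 = (18, 10, -11).
v_4 = A·v_3 = (-13, 30, 19).

v_4 = (-13, 30, 19)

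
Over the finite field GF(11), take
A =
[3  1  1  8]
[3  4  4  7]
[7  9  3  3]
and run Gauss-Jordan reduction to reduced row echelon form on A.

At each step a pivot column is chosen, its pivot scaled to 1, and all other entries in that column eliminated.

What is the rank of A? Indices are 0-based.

step 1: normalize row 0 (÷3) = (1, 4, 4, 10)
  row 1: subtract 3×row0 = (0, 3, 3, 10)
  row 2: subtract 7×row0 = (0, 3, 8, 10)
step 2: normalize row 1 (÷3) = (0, 1, 1, 7)
  row 0: subtract 4×row1 = (1, 0, 0, 4)
  row 2: subtract 3×row1 = (0, 0, 5, 0)
step 3: normalize row 2 (÷5) = (0, 0, 1, 0)
  row 1: subtract 1×row2 = (0, 1, 0, 7)

rank = 3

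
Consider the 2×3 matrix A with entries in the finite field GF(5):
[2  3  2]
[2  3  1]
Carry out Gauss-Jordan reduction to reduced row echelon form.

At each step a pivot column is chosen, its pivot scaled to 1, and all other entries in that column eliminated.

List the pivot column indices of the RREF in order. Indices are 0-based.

[1] R0 /= 2  ⇒  (1, 4, 1)
     R1 -= 2·R0  ⇒  (0, 0, 4)
column 1 empty below row 1
[2] R1 /= 4  ⇒  (0, 0, 1)
     R0 -= 1·R1  ⇒  (1, 4, 0)

pivot columns: 0, 2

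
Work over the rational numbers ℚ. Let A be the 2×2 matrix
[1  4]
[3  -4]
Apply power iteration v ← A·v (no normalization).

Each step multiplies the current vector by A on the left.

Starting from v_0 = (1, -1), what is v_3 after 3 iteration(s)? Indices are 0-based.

v_0 = (1, -1).
v_1 = A·v_0 = (-3, 7).
v_2 = A·v_1 = (25, -37).
v_3 = A·v_2 = (-123, 223).

v_3 = (-123, 223)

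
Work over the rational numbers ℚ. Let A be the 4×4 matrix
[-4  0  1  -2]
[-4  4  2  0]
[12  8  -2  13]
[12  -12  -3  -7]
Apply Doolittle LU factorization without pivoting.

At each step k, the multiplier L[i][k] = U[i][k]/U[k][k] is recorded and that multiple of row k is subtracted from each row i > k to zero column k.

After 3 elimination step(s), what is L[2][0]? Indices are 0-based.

L[2][0] = -3

k=0: U[0][0]=-4
  eliminate (1,0): mult=1, new row 1: (0, 4, 1, 2); set L[1][0]=1
  eliminate (2,0): mult=-3, new row 2: (0, 8, 1, 7); set L[2][0]=-3
  eliminate (3,0): mult=-3, new row 3: (0, -12, 0, -13); set L[3][0]=-3
k=1: U[1][1]=4
  eliminate (2,1): mult=2, new row 2: (0, 0, -1, 3); set L[2][1]=2
  eliminate (3,1): mult=-3, new row 3: (0, 0, 3, -7); set L[3][1]=-3
k=2: U[2][2]=-1
  eliminate (3,2): mult=-3, new row 3: (0, 0, 0, 2); set L[3][2]=-3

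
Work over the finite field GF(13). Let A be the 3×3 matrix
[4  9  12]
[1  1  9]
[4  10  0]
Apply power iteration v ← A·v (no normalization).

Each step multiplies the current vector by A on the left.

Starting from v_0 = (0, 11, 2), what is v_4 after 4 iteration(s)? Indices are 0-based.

v_4 = (2, 10, 2)

v_0 = (0, 11, 2).
v_1 = A·v_0 = (6, 3, 6).
v_2 = A·v_1 = (6, 11, 2).
v_3 = A·v_2 = (4, 9, 4).
v_4 = A·v_3 = (2, 10, 2).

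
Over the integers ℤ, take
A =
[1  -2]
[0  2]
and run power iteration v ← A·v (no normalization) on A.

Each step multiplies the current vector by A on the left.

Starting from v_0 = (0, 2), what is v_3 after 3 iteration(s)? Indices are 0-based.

v_3 = (-28, 16)

v_0 = (0, 2).
v_1 = A·v_0 = (-4, 4).
v_2 = A·v_1 = (-12, 8).
v_3 = A·v_2 = (-28, 16).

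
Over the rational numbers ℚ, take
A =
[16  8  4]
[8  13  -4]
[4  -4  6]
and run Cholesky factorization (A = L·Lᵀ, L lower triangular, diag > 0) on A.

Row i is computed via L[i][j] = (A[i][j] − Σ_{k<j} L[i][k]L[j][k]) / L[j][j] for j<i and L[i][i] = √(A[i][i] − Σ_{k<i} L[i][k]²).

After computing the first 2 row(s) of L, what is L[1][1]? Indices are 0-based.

L[1][1] = 3

Step 1: L[0][0] = √(16) = 4.
  L[1][0] = (8) / L[0][0] = 2.
Step 2: L[1][1] = √(9) = 3.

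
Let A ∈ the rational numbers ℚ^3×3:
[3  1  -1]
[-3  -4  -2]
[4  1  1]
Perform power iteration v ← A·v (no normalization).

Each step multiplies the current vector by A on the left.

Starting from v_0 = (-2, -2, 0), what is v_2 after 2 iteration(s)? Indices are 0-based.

v_0 = (-2, -2, 0).
v_1 = A·v_0 = (-8, 14, -10).
v_2 = A·v_1 = (0, -12, -28).

v_2 = (0, -12, -28)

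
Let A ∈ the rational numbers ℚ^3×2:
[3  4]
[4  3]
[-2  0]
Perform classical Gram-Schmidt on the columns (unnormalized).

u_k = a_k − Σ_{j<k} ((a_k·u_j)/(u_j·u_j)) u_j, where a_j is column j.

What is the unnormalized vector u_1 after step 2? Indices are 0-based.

Step 1: u_0 = a_0 = (3, 4, -2).
Step 2: u_1 = a_1 − (24/29)·u_0 = (44/29, -9/29, 48/29).

u_1 = (44/29, -9/29, 48/29)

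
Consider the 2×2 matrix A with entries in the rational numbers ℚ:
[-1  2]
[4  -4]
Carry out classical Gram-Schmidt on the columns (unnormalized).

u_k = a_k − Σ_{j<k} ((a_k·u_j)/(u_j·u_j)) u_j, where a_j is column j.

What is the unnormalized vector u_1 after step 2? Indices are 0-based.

Step 1: u_0 = a_0 = (-1, 4).
Step 2: u_1 = a_1 − (-18/17)·u_0 = (16/17, 4/17).

u_1 = (16/17, 4/17)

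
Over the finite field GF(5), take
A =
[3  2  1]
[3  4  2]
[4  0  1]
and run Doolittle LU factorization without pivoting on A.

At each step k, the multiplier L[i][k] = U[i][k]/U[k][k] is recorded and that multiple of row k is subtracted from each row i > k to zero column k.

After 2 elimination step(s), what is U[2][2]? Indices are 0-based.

U[2][2] = 1

k=0: U[0][0]=3
  eliminate (1,0): mult=1, new row 1: (0, 2, 1); set L[1][0]=1
  eliminate (2,0): mult=3, new row 2: (0, 4, 3); set L[2][0]=3
k=1: U[1][1]=2
  eliminate (2,1): mult=2, new row 2: (0, 0, 1); set L[2][1]=2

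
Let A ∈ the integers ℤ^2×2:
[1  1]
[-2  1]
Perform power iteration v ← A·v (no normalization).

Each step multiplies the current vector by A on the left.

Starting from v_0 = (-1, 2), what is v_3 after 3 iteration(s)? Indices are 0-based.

v_3 = (7, -8)

v_0 = (-1, 2).
v_1 = A·v_0 = (1, 4).
v_2 = A·v_1 = (5, 2).
v_3 = A·v_2 = (7, -8).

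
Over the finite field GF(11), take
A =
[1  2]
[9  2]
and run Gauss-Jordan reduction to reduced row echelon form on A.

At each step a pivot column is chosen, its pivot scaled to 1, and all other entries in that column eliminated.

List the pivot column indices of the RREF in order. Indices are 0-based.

step 1: normalize row 0 (÷1) = (1, 2)
  row 1: subtract 9×row0 = (0, 6)
step 2: normalize row 1 (÷6) = (0, 1)
  row 0: subtract 2×row1 = (1, 0)

pivot columns: 0, 1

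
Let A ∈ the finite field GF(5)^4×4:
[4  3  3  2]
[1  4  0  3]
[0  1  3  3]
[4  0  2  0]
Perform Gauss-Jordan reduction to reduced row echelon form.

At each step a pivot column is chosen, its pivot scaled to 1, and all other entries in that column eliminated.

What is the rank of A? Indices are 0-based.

rank = 4

pivot(0,0)=4: scale R0 → (1, 2, 2, 3)
  clear (1,0): R1 −= (1)R0 → (0, 2, 3, 0)
  clear (3,0): R3 −= (4)R0 → (0, 2, 4, 3)
pivot(1,1)=2: scale R1 → (0, 1, 4, 0)
  clear (0,1): R0 −= (2)R1 → (1, 0, 4, 3)
  clear (2,1): R2 −= (1)R1 → (0, 0, 4, 3)
  clear (3,1): R3 −= (2)R1 → (0, 0, 1, 3)
pivot(2,2)=4: scale R2 → (0, 0, 1, 2)
  clear (0,2): R0 −= (4)R2 → (1, 0, 0, 0)
  clear (1,2): R1 −= (4)R2 → (0, 1, 0, 2)
  clear (3,2): R3 −= (1)R2 → (0, 0, 0, 1)
pivot(3,3)=1: scale R3 → (0, 0, 0, 1)
  clear (1,3): R1 −= (2)R3 → (0, 1, 0, 0)
  clear (2,3): R2 −= (2)R3 → (0, 0, 1, 0)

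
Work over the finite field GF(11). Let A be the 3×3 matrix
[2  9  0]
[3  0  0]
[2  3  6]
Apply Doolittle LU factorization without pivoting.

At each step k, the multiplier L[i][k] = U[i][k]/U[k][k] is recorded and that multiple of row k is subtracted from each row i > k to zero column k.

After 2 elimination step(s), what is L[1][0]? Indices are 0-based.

L[1][0] = 7

k=0: U[0][0]=2
  eliminate (1,0): mult=7, new row 1: (0, 3, 0); set L[1][0]=7
  eliminate (2,0): mult=1, new row 2: (0, 5, 6); set L[2][0]=1
k=1: U[1][1]=3
  eliminate (2,1): mult=9, new row 2: (0, 0, 6); set L[2][1]=9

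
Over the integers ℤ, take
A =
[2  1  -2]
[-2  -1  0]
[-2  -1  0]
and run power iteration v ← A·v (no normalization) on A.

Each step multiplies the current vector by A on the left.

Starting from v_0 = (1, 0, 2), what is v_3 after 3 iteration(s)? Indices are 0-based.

v_3 = (-10, -2, -2)

v_0 = (1, 0, 2).
v_1 = A·v_0 = (-2, -2, -2).
v_2 = A·v_1 = (-2, 6, 6).
v_3 = A·v_2 = (-10, -2, -2).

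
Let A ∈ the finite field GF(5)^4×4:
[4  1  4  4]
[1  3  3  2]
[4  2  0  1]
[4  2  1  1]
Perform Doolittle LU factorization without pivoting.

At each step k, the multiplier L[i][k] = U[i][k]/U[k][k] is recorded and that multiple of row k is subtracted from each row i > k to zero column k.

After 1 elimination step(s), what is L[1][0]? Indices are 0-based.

Step 1: pivot at (0,0) is 4.
  row1 ← row1 − (4)·row0  ⇒  L[1][0]=4, U row1=(0, 4, 2, 1)
  row2 ← row2 − (1)·row0  ⇒  L[2][0]=1, U row2=(0, 1, 1, 2)
  row3 ← row3 − (1)·row0  ⇒  L[3][0]=1, U row3=(0, 1, 2, 2)

L[1][0] = 4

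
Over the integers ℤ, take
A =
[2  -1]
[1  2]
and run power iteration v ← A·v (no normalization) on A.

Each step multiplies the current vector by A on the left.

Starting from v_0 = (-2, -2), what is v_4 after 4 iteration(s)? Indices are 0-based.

v_0 = (-2, -2).
v_1 = A·v_0 = (-2, -6).
v_2 = A·v_1 = (2, -14).
v_3 = A·v_2 = (18, -26).
v_4 = A·v_3 = (62, -34).

v_4 = (62, -34)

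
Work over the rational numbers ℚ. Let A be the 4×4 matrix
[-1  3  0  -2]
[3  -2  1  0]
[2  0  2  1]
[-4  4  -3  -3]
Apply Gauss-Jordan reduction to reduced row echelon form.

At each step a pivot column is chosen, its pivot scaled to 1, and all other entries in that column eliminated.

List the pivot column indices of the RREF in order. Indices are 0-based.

pivot columns: 0, 1, 2, 3

[1] R0 /= -1  ⇒  (1, -3, 0, 2)
     R1 -= 3·R0  ⇒  (0, 7, 1, -6)
     R2 -= 2·R0  ⇒  (0, 6, 2, -3)
     R3 -= -4·R0  ⇒  (0, -8, -3, 5)
[2] R1 /= 7  ⇒  (0, 1, 1/7, -6/7)
     R0 -= -3·R1  ⇒  (1, 0, 3/7, -4/7)
     R2 -= 6·R1  ⇒  (0, 0, 8/7, 15/7)
     R3 -= -8·R1  ⇒  (0, 0, -13/7, -13/7)
[3] R2 /= 8/7  ⇒  (0, 0, 1, 15/8)
     R0 -= 3/7·R2  ⇒  (1, 0, 0, -11/8)
     R1 -= 1/7·R2  ⇒  (0, 1, 0, -9/8)
     R3 -= -13/7·R2  ⇒  (0, 0, 0, 13/8)
[4] R3 /= 13/8  ⇒  (0, 0, 0, 1)
     R0 -= -11/8·R3  ⇒  (1, 0, 0, 0)
     R1 -= -9/8·R3  ⇒  (0, 1, 0, 0)
     R2 -= 15/8·R3  ⇒  (0, 0, 1, 0)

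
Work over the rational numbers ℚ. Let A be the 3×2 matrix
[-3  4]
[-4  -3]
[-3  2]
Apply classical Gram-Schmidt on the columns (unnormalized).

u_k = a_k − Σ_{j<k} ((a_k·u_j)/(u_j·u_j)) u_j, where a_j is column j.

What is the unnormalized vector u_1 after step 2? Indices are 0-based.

u_1 = (59/17, -63/17, 25/17)

Step 1: u_0 = a_0 = (-3, -4, -3).
Step 2: u_1 = a_1 − (-3/17)·u_0 = (59/17, -63/17, 25/17).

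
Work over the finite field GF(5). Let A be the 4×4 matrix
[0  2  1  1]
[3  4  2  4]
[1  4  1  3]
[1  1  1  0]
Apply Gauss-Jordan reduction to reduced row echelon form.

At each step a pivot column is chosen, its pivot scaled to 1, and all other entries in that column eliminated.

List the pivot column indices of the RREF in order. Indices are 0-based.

pivot columns: 0, 1, 2, 3

[1] R0 <-> R1
[1] R0 /= 3  ⇒  (1, 3, 4, 3)
     R2 -= 1·R0  ⇒  (0, 1, 2, 0)
     R3 -= 1·R0  ⇒  (0, 3, 2, 2)
[2] R1 /= 2  ⇒  (0, 1, 3, 3)
     R0 -= 3·R1  ⇒  (1, 0, 0, 4)
     R2 -= 1·R1  ⇒  (0, 0, 4, 2)
     R3 -= 3·R1  ⇒  (0, 0, 3, 3)
[3] R2 /= 4  ⇒  (0, 0, 1, 3)
     R1 -= 3·R2  ⇒  (0, 1, 0, 4)
     R3 -= 3·R2  ⇒  (0, 0, 0, 4)
[4] R3 /= 4  ⇒  (0, 0, 0, 1)
     R0 -= 4·R3  ⇒  (1, 0, 0, 0)
     R1 -= 4·R3  ⇒  (0, 1, 0, 0)
     R2 -= 3·R3  ⇒  (0, 0, 1, 0)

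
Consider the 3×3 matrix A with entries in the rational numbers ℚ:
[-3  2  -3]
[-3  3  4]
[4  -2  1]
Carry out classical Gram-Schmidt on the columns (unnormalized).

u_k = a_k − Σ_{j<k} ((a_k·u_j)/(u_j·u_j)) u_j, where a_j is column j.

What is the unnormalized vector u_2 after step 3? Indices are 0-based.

Step 1: u_0 = a_0 = (-3, -3, 4).
Step 2: u_1 = a_1 − (-23/34)·u_0 = (-1/34, 33/34, 12/17).
Step 3: u_2 = a_2 − (1/34)·u_0 − (159/49)·u_1 = (-138/49, 46/49, -69/49).

u_2 = (-138/49, 46/49, -69/49)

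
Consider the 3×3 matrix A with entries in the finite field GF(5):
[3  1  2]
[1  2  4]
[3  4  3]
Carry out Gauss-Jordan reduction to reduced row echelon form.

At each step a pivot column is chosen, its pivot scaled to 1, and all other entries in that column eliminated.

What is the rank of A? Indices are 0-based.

rank = 2

pivot(0,0)=3: scale R0 → (1, 2, 4)
  clear (1,0): R1 −= (1)R0 → (0, 0, 0)
  clear (2,0): R2 −= (3)R0 → (0, 3, 1)
pivot(1,1): swap R1↔R2
pivot(1,1)=3: scale R1 → (0, 1, 2)
  clear (0,1): R0 −= (2)R1 → (1, 0, 0)
col 2: no nonzero at/below row 2; advance.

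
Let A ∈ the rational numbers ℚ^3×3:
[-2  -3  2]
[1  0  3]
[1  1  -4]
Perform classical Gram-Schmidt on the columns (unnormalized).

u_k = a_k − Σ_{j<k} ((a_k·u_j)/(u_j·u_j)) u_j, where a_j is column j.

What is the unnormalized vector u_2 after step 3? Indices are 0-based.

u_2 = (-13/11, 13/11, -39/11)

Step 1: u_0 = a_0 = (-2, 1, 1).
Step 2: u_1 = a_1 − (7/6)·u_0 = (-2/3, -7/6, -1/6).
Step 3: u_2 = a_2 − (-5/6)·u_0 − (-25/11)·u_1 = (-13/11, 13/11, -39/11).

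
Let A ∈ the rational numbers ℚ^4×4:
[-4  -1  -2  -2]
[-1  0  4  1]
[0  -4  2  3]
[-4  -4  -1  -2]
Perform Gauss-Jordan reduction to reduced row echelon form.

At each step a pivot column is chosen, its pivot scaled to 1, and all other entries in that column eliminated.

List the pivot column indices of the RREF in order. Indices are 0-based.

pivot columns: 0, 1, 2, 3

pivot(0,0)=-4: scale R0 → (1, 1/4, 1/2, 1/2)
  clear (1,0): R1 −= (-1)R0 → (0, 1/4, 9/2, 3/2)
  clear (3,0): R3 −= (-4)R0 → (0, -3, 1, 0)
pivot(1,1)=1/4: scale R1 → (0, 1, 18, 6)
  clear (0,1): R0 −= (1/4)R1 → (1, 0, -4, -1)
  clear (2,1): R2 −= (-4)R1 → (0, 0, 74, 27)
  clear (3,1): R3 −= (-3)R1 → (0, 0, 55, 18)
pivot(2,2)=74: scale R2 → (0, 0, 1, 27/74)
  clear (0,2): R0 −= (-4)R2 → (1, 0, 0, 17/37)
  clear (1,2): R1 −= (18)R2 → (0, 1, 0, -21/37)
  clear (3,2): R3 −= (55)R2 → (0, 0, 0, -153/74)
pivot(3,3)=-153/74: scale R3 → (0, 0, 0, 1)
  clear (0,3): R0 −= (17/37)R3 → (1, 0, 0, 0)
  clear (1,3): R1 −= (-21/37)R3 → (0, 1, 0, 0)
  clear (2,3): R2 −= (27/74)R3 → (0, 0, 1, 0)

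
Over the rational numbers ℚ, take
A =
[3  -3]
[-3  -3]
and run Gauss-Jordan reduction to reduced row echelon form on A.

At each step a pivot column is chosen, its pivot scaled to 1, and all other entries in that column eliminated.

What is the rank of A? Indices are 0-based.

rank = 2

[1] R0 /= 3  ⇒  (1, -1)
     R1 -= -3·R0  ⇒  (0, -6)
[2] R1 /= -6  ⇒  (0, 1)
     R0 -= -1·R1  ⇒  (1, 0)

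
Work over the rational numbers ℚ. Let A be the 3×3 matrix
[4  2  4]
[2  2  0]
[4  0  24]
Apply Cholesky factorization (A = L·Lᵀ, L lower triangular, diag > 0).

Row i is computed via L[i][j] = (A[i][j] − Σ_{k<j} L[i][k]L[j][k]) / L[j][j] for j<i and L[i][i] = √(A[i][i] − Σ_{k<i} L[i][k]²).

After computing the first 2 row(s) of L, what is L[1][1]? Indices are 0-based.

L[1][1] = 1

Step 1: L[0][0] = √(4) = 2.
  L[1][0] = (2) / L[0][0] = 1.
Step 2: L[1][1] = √(1) = 1.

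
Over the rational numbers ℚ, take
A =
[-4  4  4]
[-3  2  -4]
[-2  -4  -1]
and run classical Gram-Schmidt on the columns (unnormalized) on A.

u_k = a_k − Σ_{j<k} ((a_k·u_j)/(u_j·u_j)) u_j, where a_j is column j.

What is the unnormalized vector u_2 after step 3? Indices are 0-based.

Step 1: u_0 = a_0 = (-4, -3, -2).
Step 2: u_1 = a_1 − (-14/29)·u_0 = (60/29, 16/29, -144/29).
Step 3: u_2 = a_2 − (-2/29)·u_0 − (20/53)·u_1 = (156/53, -234/53, 39/53).

u_2 = (156/53, -234/53, 39/53)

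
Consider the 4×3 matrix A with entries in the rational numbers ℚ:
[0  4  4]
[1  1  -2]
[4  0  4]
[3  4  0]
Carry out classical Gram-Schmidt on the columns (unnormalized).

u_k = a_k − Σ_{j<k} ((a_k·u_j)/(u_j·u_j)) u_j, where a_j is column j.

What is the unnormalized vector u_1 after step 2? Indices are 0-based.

Step 1: u_0 = a_0 = (0, 1, 4, 3).
Step 2: u_1 = a_1 − (1/2)·u_0 = (4, 1/2, -2, 5/2).

u_1 = (4, 1/2, -2, 5/2)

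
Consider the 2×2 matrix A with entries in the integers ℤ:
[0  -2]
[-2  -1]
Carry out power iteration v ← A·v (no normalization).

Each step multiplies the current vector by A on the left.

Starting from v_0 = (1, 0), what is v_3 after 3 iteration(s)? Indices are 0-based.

v_0 = (1, 0).
v_1 = A·v_0 = (0, -2).
v_2 = A·v_1 = (4, 2).
v_3 = A·v_2 = (-4, -10).

v_3 = (-4, -10)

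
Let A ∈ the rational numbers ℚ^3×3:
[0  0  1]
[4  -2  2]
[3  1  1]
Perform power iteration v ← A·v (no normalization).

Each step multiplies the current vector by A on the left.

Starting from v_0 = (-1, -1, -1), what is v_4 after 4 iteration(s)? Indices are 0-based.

v_0 = (-1, -1, -1).
v_1 = A·v_0 = (-1, -4, -5).
v_2 = A·v_1 = (-5, -6, -12).
v_3 = A·v_2 = (-12, -32, -33).
v_4 = A·v_3 = (-33, -50, -101).

v_4 = (-33, -50, -101)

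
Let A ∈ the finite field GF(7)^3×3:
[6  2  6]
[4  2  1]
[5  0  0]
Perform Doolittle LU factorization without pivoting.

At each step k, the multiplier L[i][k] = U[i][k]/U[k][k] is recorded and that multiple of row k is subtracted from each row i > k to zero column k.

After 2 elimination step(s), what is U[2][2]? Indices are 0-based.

[col 0] pivot 6
  R1 -= 3*R0 → (0, 3, 4)  (L[1][0] := 3)
  R2 -= 2*R0 → (0, 3, 2)  (L[2][0] := 2)
[col 1] pivot 3
  R2 -= 1*R1 → (0, 0, 5)  (L[2][1] := 1)

U[2][2] = 5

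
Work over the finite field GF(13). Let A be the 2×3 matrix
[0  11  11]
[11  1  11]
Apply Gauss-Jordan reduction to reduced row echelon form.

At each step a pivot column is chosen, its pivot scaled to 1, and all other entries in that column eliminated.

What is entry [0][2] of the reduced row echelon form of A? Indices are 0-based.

M[0][2] = 8

[1] R0 <-> R1
[1] R0 /= 11  ⇒  (1, 6, 1)
[2] R1 /= 11  ⇒  (0, 1, 1)
     R0 -= 6·R1  ⇒  (1, 0, 8)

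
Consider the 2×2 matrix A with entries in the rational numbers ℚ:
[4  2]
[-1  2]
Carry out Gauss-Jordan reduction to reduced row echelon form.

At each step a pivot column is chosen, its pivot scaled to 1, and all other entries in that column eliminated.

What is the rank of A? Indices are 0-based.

pivot(0,0)=4: scale R0 → (1, 1/2)
  clear (1,0): R1 −= (-1)R0 → (0, 5/2)
pivot(1,1)=5/2: scale R1 → (0, 1)
  clear (0,1): R0 −= (1/2)R1 → (1, 0)

rank = 2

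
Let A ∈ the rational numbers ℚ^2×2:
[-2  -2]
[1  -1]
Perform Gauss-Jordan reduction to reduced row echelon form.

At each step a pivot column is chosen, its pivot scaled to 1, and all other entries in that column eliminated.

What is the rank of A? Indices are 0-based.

step 1: normalize row 0 (÷-2) = (1, 1)
  row 1: subtract 1×row0 = (0, -2)
step 2: normalize row 1 (÷-2) = (0, 1)
  row 0: subtract 1×row1 = (1, 0)

rank = 2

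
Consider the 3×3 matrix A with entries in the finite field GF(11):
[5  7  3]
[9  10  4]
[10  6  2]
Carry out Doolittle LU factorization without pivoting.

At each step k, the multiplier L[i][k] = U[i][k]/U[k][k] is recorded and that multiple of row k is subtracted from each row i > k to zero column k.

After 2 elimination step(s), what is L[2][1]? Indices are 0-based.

L[2][1] = 9

Step 1: pivot at (0,0) is 5.
  row1 ← row1 − (4)·row0  ⇒  L[1][0]=4, U row1=(0, 4, 3)
  row2 ← row2 − (2)·row0  ⇒  L[2][0]=2, U row2=(0, 3, 7)
Step 2: pivot at (1,1) is 4.
  row2 ← row2 − (9)·row1  ⇒  L[2][1]=9, U row2=(0, 0, 2)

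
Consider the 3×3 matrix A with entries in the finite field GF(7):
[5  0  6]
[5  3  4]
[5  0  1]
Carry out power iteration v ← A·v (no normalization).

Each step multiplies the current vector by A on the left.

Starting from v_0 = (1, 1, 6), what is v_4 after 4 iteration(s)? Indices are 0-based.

v_0 = (1, 1, 6).
v_1 = A·v_0 = (6, 4, 4).
v_2 = A·v_1 = (5, 2, 6).
v_3 = A·v_2 = (5, 6, 3).
v_4 = A·v_3 = (1, 6, 0).

v_4 = (1, 6, 0)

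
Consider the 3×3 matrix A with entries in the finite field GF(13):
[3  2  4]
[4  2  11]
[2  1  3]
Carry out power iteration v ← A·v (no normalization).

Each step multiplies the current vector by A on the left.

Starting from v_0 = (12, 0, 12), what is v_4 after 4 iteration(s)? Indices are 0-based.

v_4 = (1, 5, 8)

v_0 = (12, 0, 12).
v_1 = A·v_0 = (6, 11, 8).
v_2 = A·v_1 = (7, 4, 8).
v_3 = A·v_2 = (9, 7, 3).
v_4 = A·v_3 = (1, 5, 8).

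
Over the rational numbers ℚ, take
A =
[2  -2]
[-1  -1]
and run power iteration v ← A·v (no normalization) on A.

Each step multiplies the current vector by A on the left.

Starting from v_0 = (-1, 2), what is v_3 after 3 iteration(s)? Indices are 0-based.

v_3 = (-34, 3)

v_0 = (-1, 2).
v_1 = A·v_0 = (-6, -1).
v_2 = A·v_1 = (-10, 7).
v_3 = A·v_2 = (-34, 3).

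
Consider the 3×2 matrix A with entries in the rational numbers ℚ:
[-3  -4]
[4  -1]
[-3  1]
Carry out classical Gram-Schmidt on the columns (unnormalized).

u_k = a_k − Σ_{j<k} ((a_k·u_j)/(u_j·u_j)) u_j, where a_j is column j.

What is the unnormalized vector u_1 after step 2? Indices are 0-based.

Step 1: u_0 = a_0 = (-3, 4, -3).
Step 2: u_1 = a_1 − (5/34)·u_0 = (-121/34, -27/17, 49/34).

u_1 = (-121/34, -27/17, 49/34)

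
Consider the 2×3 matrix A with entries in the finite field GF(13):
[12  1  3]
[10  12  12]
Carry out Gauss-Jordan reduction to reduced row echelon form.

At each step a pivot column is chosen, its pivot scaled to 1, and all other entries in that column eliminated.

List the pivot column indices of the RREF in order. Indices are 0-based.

pivot columns: 0, 1

step 1: normalize row 0 (÷12) = (1, 12, 10)
  row 1: subtract 10×row0 = (0, 9, 3)
step 2: normalize row 1 (÷9) = (0, 1, 9)
  row 0: subtract 12×row1 = (1, 0, 6)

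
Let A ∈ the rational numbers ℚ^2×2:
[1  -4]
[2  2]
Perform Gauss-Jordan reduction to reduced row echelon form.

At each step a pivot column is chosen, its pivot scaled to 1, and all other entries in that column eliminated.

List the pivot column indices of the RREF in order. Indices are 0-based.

pivot(0,0)=1: scale R0 → (1, -4)
  clear (1,0): R1 −= (2)R0 → (0, 10)
pivot(1,1)=10: scale R1 → (0, 1)
  clear (0,1): R0 −= (-4)R1 → (1, 0)

pivot columns: 0, 1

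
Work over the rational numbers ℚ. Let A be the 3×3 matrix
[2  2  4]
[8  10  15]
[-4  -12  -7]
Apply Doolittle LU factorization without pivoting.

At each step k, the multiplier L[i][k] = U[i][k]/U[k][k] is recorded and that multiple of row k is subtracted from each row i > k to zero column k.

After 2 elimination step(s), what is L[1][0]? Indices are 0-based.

Step 1: pivot at (0,0) is 2.
  row1 ← row1 − (4)·row0  ⇒  L[1][0]=4, U row1=(0, 2, -1)
  row2 ← row2 − (-2)·row0  ⇒  L[2][0]=-2, U row2=(0, -8, 1)
Step 2: pivot at (1,1) is 2.
  row2 ← row2 − (-4)·row1  ⇒  L[2][1]=-4, U row2=(0, 0, -3)

L[1][0] = 4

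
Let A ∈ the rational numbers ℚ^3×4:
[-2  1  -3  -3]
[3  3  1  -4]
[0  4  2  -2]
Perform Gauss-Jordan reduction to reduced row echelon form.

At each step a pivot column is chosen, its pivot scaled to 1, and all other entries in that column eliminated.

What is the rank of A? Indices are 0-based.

[1] R0 /= -2  ⇒  (1, -1/2, 3/2, 3/2)
     R1 -= 3·R0  ⇒  (0, 9/2, -7/2, -17/2)
[2] R1 /= 9/2  ⇒  (0, 1, -7/9, -17/9)
     R0 -= -1/2·R1  ⇒  (1, 0, 10/9, 5/9)
     R2 -= 4·R1  ⇒  (0, 0, 46/9, 50/9)
[3] R2 /= 46/9  ⇒  (0, 0, 1, 25/23)
     R0 -= 10/9·R2  ⇒  (1, 0, 0, -15/23)
     R1 -= -7/9·R2  ⇒  (0, 1, 0, -24/23)

rank = 3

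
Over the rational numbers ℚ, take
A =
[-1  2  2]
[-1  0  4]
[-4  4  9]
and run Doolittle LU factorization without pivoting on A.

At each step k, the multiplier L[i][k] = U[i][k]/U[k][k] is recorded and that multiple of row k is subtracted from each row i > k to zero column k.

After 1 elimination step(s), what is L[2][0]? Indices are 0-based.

[col 0] pivot -1
  R1 -= 1*R0 → (0, -2, 2)  (L[1][0] := 1)
  R2 -= 4*R0 → (0, -4, 1)  (L[2][0] := 4)

L[2][0] = 4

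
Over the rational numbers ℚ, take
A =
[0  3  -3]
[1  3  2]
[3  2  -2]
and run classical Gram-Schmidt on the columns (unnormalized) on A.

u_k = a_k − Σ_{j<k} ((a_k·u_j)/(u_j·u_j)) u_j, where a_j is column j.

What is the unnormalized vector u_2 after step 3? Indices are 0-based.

Step 1: u_0 = a_0 = (0, 1, 3).
Step 2: u_1 = a_1 − (9/10)·u_0 = (3, 21/10, -7/10).
Step 3: u_2 = a_2 − (-2/5)·u_0 − (-34/139)·u_1 = (-315/139, 405/139, -135/139).

u_2 = (-315/139, 405/139, -135/139)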